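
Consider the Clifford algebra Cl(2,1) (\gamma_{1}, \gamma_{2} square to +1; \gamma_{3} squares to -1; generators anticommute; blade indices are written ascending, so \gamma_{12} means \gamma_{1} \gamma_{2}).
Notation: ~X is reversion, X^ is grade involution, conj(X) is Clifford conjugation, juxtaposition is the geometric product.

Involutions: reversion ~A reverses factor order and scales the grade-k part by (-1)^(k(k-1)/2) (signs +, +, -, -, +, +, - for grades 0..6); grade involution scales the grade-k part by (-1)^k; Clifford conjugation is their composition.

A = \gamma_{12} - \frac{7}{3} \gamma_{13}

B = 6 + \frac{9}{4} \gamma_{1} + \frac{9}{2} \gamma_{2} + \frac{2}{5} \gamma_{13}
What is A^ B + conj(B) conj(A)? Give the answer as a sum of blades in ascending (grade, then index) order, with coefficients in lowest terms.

first term: -\frac{14}{15} + \frac{9}{2} \gamma_{1} - \frac{9}{4} \gamma_{2} + \frac{21}{4} \gamma_{3} + 6 \gamma_{12} - 14 \gamma_{13} - \frac{2}{5} \gamma_{23} + \frac{21}{2} \gamma_{123}
second term: -\frac{14}{15} - \frac{9}{2} \gamma_{1} + \frac{9}{4} \gamma_{2} - \frac{21}{4} \gamma_{3} - 6 \gamma_{12} + 14 \gamma_{13} + \frac{2}{5} \gamma_{23} + \frac{21}{2} \gamma_{123}
Answer: -\frac{28}{15} + 21 \gamma_{123}


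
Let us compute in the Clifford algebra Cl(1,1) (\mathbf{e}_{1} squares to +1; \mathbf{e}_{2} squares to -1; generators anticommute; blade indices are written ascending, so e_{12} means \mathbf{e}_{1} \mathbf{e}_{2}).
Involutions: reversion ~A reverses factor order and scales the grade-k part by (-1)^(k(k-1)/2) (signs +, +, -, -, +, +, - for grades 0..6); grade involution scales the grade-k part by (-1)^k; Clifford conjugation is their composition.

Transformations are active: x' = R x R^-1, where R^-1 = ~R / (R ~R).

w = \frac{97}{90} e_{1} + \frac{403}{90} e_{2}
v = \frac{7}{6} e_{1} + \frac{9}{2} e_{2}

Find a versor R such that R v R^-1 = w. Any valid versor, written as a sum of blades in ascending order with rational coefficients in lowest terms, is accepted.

Construction: equal norms (both -\frac{170}{9}) license R = v + w = \frac{101}{45} e_{1} + \frac{404}{45} e_{2} — nothing changes along that direction, while (v - w)/2 changes sign, so v maps onto w.
Answer: \frac{101}{45} e_{1} + \frac{404}{45} e_{2}


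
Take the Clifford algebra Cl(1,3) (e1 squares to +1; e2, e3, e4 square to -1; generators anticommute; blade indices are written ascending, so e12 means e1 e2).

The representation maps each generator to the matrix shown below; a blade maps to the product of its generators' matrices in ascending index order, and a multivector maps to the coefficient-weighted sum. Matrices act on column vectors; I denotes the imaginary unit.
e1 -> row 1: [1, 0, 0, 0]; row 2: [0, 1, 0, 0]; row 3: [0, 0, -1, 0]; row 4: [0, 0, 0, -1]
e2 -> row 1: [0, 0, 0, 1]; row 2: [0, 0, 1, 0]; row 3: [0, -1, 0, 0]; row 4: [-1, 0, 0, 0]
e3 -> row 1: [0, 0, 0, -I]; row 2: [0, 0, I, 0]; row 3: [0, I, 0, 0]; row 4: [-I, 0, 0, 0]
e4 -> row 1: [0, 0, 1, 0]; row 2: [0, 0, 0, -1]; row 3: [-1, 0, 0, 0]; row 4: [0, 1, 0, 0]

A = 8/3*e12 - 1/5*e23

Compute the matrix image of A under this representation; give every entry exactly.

Bivector images (products of the table entries): rho(e12) = rho(e1)rho(e2) = row 1: [0, 0, 0, 1]; row 2: [0, 0, 1, 0]; row 3: [0, 1, 0, 0]; row 4: [1, 0, 0, 0]; rho(e23) = rho(e2)rho(e3) = row 1: [-I, 0, 0, 0]; row 2: [0, I, 0, 0]; row 3: [0, 0, -I, 0]; row 4: [0, 0, 0, I].
M = (8/3)*rho(e12) + (-1/5)*rho(e23), summed entrywise:
Answer: row 1: [I/5, 0, 0, 8/3]; row 2: [0, -I/5, 8/3, 0]; row 3: [0, 8/3, I/5, 0]; row 4: [8/3, 0, 0, -I/5]


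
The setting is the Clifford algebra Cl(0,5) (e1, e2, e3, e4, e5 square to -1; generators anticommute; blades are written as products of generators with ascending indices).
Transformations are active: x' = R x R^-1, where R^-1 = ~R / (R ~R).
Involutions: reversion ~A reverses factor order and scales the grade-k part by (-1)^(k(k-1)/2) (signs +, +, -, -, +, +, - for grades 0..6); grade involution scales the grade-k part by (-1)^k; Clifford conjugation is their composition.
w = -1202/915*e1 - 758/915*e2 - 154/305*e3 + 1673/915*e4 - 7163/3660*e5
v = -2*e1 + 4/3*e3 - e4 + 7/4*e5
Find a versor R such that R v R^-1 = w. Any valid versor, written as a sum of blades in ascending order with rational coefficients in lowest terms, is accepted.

Equal squares first: v^2 = w^2 = -1417/144. Then v + w = -3032/915*e1 - 758/915*e2 + 758/915*e3 + 758/915*e4 - 379/1830*e5 is a versor taking v to w, provided it is invertible.
Answer: -3032/915*e1 - 758/915*e2 + 758/915*e3 + 758/915*e4 - 379/1830*e5


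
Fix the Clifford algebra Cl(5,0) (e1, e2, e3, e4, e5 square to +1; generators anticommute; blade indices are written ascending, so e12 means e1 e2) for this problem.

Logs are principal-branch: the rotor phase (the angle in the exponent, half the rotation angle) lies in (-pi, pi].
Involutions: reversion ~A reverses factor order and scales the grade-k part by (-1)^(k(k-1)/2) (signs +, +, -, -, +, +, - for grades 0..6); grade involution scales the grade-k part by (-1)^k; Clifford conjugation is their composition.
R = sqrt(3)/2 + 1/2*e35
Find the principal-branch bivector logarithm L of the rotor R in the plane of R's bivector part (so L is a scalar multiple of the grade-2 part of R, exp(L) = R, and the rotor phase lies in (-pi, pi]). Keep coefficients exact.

The scalar part of R is sqrt(3)/2, so the principal-branch rotor phase is pinned; divide the bivector part by its sine to get the unit plane — L is the phase times that plane.
Concretely: cos(phase) = sqrt(3)/2 gives phase = ±pi/6, and since phase/sin(phase) is even the sign is immaterial: L = (phase/sin(phase)) * <R>_2 = (pi/3) * <R>_2.
Answer: pi/6*e35


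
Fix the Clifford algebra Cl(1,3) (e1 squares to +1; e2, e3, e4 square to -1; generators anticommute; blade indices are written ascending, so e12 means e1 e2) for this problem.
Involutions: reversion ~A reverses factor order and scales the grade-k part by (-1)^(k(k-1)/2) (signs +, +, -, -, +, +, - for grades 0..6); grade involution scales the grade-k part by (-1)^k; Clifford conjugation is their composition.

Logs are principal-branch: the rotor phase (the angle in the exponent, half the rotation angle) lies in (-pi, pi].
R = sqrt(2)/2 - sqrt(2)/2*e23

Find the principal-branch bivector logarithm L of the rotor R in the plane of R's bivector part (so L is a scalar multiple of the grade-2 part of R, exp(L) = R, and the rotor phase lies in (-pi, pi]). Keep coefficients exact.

The scalar part of R is sqrt(2)/2, which fixes the principal-branch rotor phase; the unit plane is then the bivector part divided by the sine of that phase, and L is that plane scaled by the phase.
Concretely: cos(phase) = sqrt(2)/2 gives phase = ±pi/4, and since phase/sin(phase) is even the sign is immaterial: L = (phase/sin(phase)) * <R>_2 = (sqrt(2)*pi/4) * <R>_2.
Answer: -pi/4*e23


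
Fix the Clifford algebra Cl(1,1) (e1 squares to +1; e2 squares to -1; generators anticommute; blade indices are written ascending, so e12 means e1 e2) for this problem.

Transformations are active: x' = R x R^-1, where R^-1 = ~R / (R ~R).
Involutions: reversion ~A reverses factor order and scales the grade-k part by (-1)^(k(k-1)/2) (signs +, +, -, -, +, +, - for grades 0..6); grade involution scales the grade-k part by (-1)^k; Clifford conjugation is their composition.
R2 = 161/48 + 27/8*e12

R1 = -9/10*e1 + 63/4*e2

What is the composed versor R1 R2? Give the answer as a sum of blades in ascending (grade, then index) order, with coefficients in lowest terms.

Distribute over the terms of R1 (each basis-blade product reordered to ascending indices, repeated generators contracted through their squares):
(-9/10*e1) R2 = -483/160*e1 - 243/80*e2
(63/4*e2) R2 = 1701/32*e1 + 3381/64*e2
Summing the partial products and collecting blades:
Answer: 4011/80*e1 + 15933/320*e2


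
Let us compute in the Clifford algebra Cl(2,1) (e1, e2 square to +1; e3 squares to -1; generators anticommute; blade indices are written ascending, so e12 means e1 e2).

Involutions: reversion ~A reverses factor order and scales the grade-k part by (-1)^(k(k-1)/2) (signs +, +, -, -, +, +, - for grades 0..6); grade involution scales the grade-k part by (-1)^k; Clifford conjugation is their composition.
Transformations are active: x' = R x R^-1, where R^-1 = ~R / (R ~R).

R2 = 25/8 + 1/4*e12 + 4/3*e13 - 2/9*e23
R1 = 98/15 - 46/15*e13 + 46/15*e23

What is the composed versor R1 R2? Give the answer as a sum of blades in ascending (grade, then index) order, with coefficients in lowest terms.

Distribute over the terms of R1 (each basis-blade product reordered to ascending indices, repeated generators contracted through their squares):
(98/15) R2 = 245/12 + 49/30*e12 + 392/45*e13 - 196/135*e23
(-46/15*e13) R2 = -184/45 + 92/135*e12 - 115/12*e13 - 23/30*e23
(46/15*e23) R2 = -92/135 - 184/45*e12 - 23/30*e13 + 115/12*e23
Summing the partial products and collecting blades:
Answer: 8449/540 - 479/270*e12 - 59/36*e13 + 3977/540*e23


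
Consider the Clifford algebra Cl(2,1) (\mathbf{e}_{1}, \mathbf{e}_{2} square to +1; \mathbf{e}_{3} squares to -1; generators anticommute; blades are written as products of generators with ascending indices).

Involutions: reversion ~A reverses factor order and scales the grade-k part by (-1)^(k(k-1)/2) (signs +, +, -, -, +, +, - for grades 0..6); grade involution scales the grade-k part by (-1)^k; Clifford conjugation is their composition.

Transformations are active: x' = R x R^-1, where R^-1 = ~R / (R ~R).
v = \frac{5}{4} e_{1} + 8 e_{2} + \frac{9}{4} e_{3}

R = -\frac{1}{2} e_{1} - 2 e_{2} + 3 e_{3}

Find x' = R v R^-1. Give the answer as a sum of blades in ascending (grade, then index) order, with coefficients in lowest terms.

~R = -\frac{1}{2} e_{1} - 2 e_{2} + 3 e_{3}, and R ~R = -\frac{19}{4}, so R^-1 = ~R / (-\frac{19}{4}).
R v = -\frac{187}{8} - \frac{3}{2} e_{1} e_{2} - \frac{39}{8} e_{1} e_{3} - \frac{57}{2} e_{2} e_{3}
Answer: -\frac{469}{76} e_{1} - \frac{526}{19} e_{2} + \frac{2073}{76} e_{3}


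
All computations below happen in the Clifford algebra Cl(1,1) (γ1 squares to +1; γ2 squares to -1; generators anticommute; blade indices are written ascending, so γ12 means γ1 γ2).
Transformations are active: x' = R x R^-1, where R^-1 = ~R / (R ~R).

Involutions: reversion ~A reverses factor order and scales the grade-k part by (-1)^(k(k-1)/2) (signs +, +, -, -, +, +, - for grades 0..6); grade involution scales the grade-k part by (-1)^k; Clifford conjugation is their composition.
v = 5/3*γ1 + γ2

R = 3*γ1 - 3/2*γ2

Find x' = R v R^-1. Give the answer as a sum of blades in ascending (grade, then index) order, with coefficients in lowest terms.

~R = 3*γ1 - 3/2*γ2, and R ~R = 27/4, so R^-1 = ~R / (27/4).
R v = 13/2 + 11/2*γ12
Answer: 37/9*γ1 - 35/9*γ2


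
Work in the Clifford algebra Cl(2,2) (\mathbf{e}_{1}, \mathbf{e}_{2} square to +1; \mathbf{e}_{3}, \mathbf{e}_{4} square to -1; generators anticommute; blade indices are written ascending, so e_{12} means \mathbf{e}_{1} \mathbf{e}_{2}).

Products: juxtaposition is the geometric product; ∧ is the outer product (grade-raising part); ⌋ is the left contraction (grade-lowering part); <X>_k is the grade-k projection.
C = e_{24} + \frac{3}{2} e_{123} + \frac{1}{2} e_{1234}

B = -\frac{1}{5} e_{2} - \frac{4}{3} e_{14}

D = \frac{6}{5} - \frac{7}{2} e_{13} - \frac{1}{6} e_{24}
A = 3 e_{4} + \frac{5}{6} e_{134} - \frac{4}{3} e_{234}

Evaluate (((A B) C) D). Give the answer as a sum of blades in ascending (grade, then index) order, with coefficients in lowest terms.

step 1: -4 e_{1} + \frac{10}{9} e_{3} + \frac{3}{5} e_{24} + \frac{4}{15} e_{34} + \frac{16}{9} e_{123} - \frac{1}{6} e_{1234}
step 2: \frac{191}{60} + \frac{41}{36} e_{4} - \frac{9}{5} e_{12} - \frac{2}{15} e_{13} - \frac{94}{15} e_{23} - \frac{187}{45} e_{124} - \frac{79}{90} e_{134} - \frac{28}{9} e_{234}
step 3: \frac{643}{150} + \frac{187}{270} e_{1} - \frac{41}{216} e_{2} - \frac{14}{27} e_{3} + \frac{799}{180} e_{4} - \frac{1807}{75} e_{12} - \frac{6781}{600} e_{13} + \frac{3}{10} e_{14} - \frac{691}{50} e_{23} - \frac{191}{360} e_{24} - \frac{47}{45} e_{34} - \frac{79}{540} e_{123} - \frac{3572}{225} e_{124} - \frac{9071}{1800} e_{134} - \frac{329}{18} e_{234} - \frac{1}{45} e_{1234}
Answer: \frac{643}{150} + \frac{187}{270} e_{1} - \frac{41}{216} e_{2} - \frac{14}{27} e_{3} + \frac{799}{180} e_{4} - \frac{1807}{75} e_{12} - \frac{6781}{600} e_{13} + \frac{3}{10} e_{14} - \frac{691}{50} e_{23} - \frac{191}{360} e_{24} - \frac{47}{45} e_{34} - \frac{79}{540} e_{123} - \frac{3572}{225} e_{124} - \frac{9071}{1800} e_{134} - \frac{329}{18} e_{234} - \frac{1}{45} e_{1234}


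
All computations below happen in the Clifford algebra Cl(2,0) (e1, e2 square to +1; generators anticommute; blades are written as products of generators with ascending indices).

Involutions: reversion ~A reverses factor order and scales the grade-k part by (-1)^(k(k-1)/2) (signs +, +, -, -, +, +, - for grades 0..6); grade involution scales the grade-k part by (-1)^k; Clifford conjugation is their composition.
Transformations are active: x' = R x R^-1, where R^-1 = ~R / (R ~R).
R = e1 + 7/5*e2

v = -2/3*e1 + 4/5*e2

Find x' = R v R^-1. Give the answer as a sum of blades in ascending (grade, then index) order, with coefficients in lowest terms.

~R = e1 + 7/5*e2, and R ~R = 74/25, so R^-1 = ~R / (74/25).
R v = 34/75 + 26/15*e1 e2
Answer: 36/37*e1 - 206/555*e2


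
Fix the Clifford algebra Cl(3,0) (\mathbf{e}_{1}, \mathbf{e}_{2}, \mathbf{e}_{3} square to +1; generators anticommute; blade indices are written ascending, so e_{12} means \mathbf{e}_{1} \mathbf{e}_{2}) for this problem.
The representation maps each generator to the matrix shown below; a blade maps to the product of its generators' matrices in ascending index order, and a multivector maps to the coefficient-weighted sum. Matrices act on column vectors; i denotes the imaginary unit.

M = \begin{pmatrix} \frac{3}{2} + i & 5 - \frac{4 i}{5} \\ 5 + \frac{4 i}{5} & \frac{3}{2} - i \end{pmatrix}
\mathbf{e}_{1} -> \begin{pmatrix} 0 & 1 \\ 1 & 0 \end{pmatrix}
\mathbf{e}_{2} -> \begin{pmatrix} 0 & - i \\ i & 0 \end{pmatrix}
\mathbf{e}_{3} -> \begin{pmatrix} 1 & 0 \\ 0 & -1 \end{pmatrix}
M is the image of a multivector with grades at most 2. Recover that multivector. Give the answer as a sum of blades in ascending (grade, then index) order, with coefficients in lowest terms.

Method: 1, rho(e_{1}), rho(e_{2}), rho(e_{3}) form a trace-orthogonal basis of the 2x2 complex matrices (tr(X Y) = 2 if X = Y, else 0), so M = m0*1 + m1*rho(e_{1}) + m2*rho(e_{2}) + m3*rho(e_{3}) with m0 = tr(M)/2 = \frac{3}{2}, m1 = tr(M rho(e_{1}))/2 = 5, m2 = tr(M rho(e_{2}))/2 = \frac{4}{5}, m3 = tr(M rho(e_{3}))/2 = i.
Multiplying table entries, the bivector images are rho(e_{12}) = i*rho(e_{3}), rho(e_{13}) = -i*rho(e_{2}), rho(e_{23}) = i*rho(e_{1}); with real blade coefficients the real parts of m0..m3 are the coefficients of 1, e_{1}, e_{2}, e_{3} and the imaginary parts give the bivectors (e_{23}: Im m1, e_{13}: -Im m2, e_{12}: Im m3).
Answer: \frac{3}{2} + 5 e_{1} + \frac{4}{5} e_{2} + e_{12}


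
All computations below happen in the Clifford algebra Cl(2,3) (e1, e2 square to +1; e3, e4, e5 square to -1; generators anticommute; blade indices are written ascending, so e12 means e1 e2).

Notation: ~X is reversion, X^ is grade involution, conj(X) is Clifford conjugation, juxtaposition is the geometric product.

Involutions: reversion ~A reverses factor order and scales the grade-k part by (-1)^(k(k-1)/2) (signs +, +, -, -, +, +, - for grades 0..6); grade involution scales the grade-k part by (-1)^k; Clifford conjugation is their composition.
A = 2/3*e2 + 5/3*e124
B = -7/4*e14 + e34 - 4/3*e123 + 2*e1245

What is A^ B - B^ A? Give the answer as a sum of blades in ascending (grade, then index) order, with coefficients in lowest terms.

first term: -35/12*e2 - 10/3*e5 - 8/9*e13 + 20/9*e34 - 5/3*e123 - 7/6*e124 + 4/3*e145 - 2/3*e234
second term: 35/12*e2 - 10/3*e5 - 8/9*e13 - 20/9*e34 - 5/3*e123 + 7/6*e124 + 4/3*e145 + 2/3*e234
Answer: -35/6*e2 + 40/9*e34 - 7/3*e124 - 4/3*e234


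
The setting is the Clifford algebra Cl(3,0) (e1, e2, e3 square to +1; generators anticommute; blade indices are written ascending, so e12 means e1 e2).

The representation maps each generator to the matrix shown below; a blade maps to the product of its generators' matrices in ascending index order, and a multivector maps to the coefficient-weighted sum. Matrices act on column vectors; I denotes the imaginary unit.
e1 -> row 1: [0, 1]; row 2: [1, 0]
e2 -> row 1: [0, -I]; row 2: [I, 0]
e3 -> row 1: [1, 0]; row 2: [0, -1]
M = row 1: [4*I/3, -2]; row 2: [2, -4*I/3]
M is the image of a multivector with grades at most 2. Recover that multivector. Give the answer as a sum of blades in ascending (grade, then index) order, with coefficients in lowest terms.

Method: 1, rho(e1), rho(e2), rho(e3) form a trace-orthogonal basis of the 2x2 complex matrices (tr(X Y) = 2 if X = Y, else 0), so M = m0*1 + m1*rho(e1) + m2*rho(e2) + m3*rho(e3) with m0 = tr(M)/2 = 0, m1 = tr(M rho(e1))/2 = 0, m2 = tr(M rho(e2))/2 = -2*I, m3 = tr(M rho(e3))/2 = 4*I/3.
Multiplying table entries, the bivector images are rho(e12) = I*rho(e3), rho(e13) = -I*rho(e2), rho(e23) = I*rho(e1); with real blade coefficients the real parts of m0..m3 are the coefficients of 1, e1, e2, e3 and the imaginary parts give the bivectors (e23: Im m1, e13: -Im m2, e12: Im m3).
Answer: 4/3*e12 + 2*e13


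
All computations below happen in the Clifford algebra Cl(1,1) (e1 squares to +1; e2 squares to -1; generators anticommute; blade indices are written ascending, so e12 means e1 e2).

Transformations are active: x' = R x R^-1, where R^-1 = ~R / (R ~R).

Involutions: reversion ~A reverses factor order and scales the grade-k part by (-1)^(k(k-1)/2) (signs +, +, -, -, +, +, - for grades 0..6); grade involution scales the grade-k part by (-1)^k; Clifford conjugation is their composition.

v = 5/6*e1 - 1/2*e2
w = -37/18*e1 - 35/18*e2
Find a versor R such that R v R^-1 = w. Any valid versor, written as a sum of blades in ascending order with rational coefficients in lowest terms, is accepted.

Take R = v + w = -11/9*e1 - 22/9*e2. Because q(v) = q(w) = 4/9, conjugation by R sends v exactly to w.
Answer: -11/9*e1 - 22/9*e2


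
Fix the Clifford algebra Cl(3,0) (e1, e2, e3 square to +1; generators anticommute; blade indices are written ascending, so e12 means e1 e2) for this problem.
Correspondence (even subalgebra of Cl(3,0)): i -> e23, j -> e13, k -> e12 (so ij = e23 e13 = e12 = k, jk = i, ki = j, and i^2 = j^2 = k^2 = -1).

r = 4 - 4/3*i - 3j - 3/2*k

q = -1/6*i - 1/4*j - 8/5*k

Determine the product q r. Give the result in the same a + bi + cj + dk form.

In blades: q = -8/5*e12 - 1/4*e13 - 1/6*e23, r = 4 - 3/2*e12 - 3*e13 - 4/3*e23.
Distribute q over r term by term (generator squares from the signature, products reordered to ascending indices): (-8/5*e12)*r = -12/5 - 32/5*e12 + 32/15*e13 - 24/5*e23; (-1/4*e13)*r = -3/4 - 1/3*e12 - e13 + 3/8*e23; (-1/6*e23)*r = -2/9 + 1/2*e12 - 1/4*e13 - 2/3*e23.
Sum: -607/180 - 187/30*e12 + 53/60*e13 - 611/120*e23; translating back through the correspondence:
Answer: -607/180 - 611/120*i + 53/60*j - 187/30*k


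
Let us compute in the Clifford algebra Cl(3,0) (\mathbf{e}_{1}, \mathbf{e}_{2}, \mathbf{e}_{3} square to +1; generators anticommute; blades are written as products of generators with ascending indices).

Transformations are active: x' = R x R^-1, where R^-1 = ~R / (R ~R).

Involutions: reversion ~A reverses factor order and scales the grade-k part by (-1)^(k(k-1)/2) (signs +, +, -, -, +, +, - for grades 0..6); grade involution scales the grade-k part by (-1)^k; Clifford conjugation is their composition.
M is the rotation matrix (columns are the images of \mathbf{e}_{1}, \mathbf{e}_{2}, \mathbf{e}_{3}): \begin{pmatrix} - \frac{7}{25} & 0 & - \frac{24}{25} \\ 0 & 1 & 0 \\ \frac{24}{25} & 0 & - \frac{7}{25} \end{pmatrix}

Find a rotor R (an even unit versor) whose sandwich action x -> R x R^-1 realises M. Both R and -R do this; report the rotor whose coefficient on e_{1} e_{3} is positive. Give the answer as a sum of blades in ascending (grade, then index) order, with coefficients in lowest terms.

Method: write R = a + b12*e_{1} e_{2} + b13*e_{1} e_{3} + b23*e_{2} e_{3} with a^2 + b12^2 + b13^2 + b23^2 = 1 (so R^-1 = ~R). Expanding the columns R e_j ~R gives tr M = 4a^2 - 1 and, from the antisymmetric part, M21 - M12 = -4a*b12, M13 - M31 = 4a*b13, M32 - M23 = -4a*b23.
Here tr M = \frac{11}{25}, so a^2 = (1 + tr M)/4 = \frac{9}{25} and a = ±\frac{3}{5}. Taking a = \frac{3}{5}: M21 - M12 = 0, M13 - M31 = -\frac{48}{25}, M32 - M23 = 0, giving b12 = 0, b13 = -\frac{4}{5}, b23 = 0, i.e. R = \frac{3}{5} - \frac{4}{5} e_{1} e_{3}.
Its e_{1} e_{3} coefficient is negative, so report the other preimage -R.
Answer: -\frac{3}{5} + \frac{4}{5} e_{1} e_{3}. Note: both R and -R realise this M (trace \frac{11}{25}); the covering map identifies them, and the e_{1} e_{3}-coefficient sign is the tie-breaker.


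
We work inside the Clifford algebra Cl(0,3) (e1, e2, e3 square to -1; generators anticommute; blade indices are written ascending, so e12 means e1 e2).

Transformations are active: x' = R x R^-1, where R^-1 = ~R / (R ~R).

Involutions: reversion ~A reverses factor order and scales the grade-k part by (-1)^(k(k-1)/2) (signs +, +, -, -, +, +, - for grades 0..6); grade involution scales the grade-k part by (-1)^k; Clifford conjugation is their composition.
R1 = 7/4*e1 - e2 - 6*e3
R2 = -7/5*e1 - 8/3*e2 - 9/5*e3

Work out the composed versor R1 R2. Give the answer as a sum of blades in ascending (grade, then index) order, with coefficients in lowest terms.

Distribute over the terms of R1 (each basis-blade product reordered to ascending indices, repeated generators contracted through their squares):
(7/4*e1) R2 = 49/20 - 14/3*e12 - 63/20*e13
(-e2) R2 = -8/3 - 7/5*e12 + 9/5*e23
(-6*e3) R2 = -54/5 - 42/5*e13 - 16*e23
Summing the partial products and collecting blades:
Answer: -661/60 - 91/15*e12 - 231/20*e13 - 71/5*e23


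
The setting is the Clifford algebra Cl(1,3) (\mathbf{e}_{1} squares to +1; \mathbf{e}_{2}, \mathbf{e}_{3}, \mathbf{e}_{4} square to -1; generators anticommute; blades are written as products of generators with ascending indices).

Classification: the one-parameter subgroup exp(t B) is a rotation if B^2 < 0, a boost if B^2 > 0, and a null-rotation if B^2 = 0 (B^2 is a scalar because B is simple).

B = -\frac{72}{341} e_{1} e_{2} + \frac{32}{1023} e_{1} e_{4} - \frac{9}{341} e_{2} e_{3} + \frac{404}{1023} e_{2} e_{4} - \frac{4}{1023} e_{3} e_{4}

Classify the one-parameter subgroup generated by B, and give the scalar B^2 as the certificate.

B^2 term by term: the squares give (-\frac{72}{341})^2*(e_{1} e_{2})^2 + (\frac{32}{1023})^2*(e_{1} e_{4})^2 + (-\frac{9}{341})^2*(e_{2} e_{3})^2 + (\frac{404}{1023})^2*(e_{2} e_{4})^2 + (-\frac{4}{1023})^2*(e_{3} e_{4})^2 = \frac{5184}{116281}*(+1) + \frac{1024}{1046529}*(+1) + \frac{81}{116281}*(-1) + \frac{163216}{1046529}*(-1) + \frac{16}{1046529}*(-1) = -\frac{1}{9} (each basis 2-blade squares to minus the product of its generators' squares); cross terms between blades sharing an index anticommute and cancel; the commuting (index-disjoint) pairs give grade-4 terms 2*c*c'*(blade product), which cancel blade by blade — e_{1} e_{2} e_{3} e_{4}: \frac{192}{116281} - \frac{192}{116281} = 0 — confirming B is simple. So B^2 = -\frac{1}{9}.
Answer: rotation, certificate B^2 = -\frac{1}{9}. The class reads off the invariant scalar -\frac{1}{9} directly.


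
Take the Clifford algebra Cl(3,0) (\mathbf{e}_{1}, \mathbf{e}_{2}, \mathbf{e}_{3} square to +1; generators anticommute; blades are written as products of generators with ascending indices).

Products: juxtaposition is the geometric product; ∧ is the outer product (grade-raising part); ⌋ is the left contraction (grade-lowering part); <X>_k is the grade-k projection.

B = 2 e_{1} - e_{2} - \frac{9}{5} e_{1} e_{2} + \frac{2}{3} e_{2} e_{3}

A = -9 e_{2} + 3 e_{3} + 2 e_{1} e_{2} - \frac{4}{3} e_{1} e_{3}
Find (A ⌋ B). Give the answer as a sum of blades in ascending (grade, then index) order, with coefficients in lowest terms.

step 1: \frac{63}{5} - \frac{81}{5} e_{1} - 2 e_{2} - 6 e_{3}
Answer: \frac{63}{5} - \frac{81}{5} e_{1} - 2 e_{2} - 6 e_{3}


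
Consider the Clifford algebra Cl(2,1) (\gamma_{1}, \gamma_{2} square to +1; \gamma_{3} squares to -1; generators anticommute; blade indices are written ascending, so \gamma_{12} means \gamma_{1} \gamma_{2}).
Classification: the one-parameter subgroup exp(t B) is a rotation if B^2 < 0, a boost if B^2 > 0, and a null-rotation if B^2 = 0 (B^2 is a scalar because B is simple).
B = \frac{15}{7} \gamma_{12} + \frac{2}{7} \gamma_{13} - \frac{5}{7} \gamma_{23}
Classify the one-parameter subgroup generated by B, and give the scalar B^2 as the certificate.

B^2 term by term: the squares give (\frac{15}{7})^2*(\gamma_{12})^2 + (\frac{2}{7})^2*(\gamma_{13})^2 + (-\frac{5}{7})^2*(\gamma_{23})^2 = \frac{225}{49}*(-1) + \frac{4}{49}*(+1) + \frac{25}{49}*(+1) = -4 (each basis 2-blade squares to minus the product of its generators' squares); cross terms between blades sharing an index anticommute and cancel. So B^2 = -4.
Answer: rotation, certificate B^2 = -4. Certificate logic: -4 is a conjugation-invariant scalar, so its sign fixes rotation versus boost versus null-rotation outright.


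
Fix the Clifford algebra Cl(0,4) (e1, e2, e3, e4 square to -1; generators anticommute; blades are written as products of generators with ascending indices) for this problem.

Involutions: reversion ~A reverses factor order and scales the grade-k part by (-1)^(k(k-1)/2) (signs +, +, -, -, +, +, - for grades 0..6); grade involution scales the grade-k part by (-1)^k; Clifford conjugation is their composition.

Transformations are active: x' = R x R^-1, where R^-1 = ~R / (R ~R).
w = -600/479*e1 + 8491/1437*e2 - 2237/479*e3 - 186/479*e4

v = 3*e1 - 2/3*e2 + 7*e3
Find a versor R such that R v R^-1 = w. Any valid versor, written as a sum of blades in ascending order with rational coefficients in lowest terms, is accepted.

Sketch: the shared square -526/9 makes R = v + w = 837/479*e1 + 2511/479*e2 + 1116/479*e3 - 186/479*e4 the natural versor; its sandwich fixes that direction, negates (v - w)/2, and sends v to w.
Answer: 837/479*e1 + 2511/479*e2 + 1116/479*e3 - 186/479*e4


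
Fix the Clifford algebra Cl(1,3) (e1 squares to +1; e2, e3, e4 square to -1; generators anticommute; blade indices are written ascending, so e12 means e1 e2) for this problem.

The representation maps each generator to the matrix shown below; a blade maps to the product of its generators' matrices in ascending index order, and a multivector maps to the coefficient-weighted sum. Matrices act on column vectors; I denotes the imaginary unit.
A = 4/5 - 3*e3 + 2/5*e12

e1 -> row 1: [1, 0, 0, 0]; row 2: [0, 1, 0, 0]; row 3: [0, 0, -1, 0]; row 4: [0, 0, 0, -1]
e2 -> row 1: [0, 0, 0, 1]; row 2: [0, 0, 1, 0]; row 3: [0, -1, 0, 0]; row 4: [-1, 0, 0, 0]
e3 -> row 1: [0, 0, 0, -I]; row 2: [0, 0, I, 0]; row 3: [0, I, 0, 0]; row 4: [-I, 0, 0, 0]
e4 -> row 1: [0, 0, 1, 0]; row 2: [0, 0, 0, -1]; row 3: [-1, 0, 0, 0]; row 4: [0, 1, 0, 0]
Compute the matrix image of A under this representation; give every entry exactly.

Bivector images (products of the table entries): rho(e12) = rho(e1)rho(e2) = row 1: [0, 0, 0, 1]; row 2: [0, 0, 1, 0]; row 3: [0, 1, 0, 0]; row 4: [1, 0, 0, 0].
M = (4/5)*1 + (-3)*rho(e3) + (2/5)*rho(e12), summed entrywise (1 is the identity matrix):
Answer: row 1: [4/5, 0, 0, 2/5 + 3*I]; row 2: [0, 4/5, 2/5 - 3*I, 0]; row 3: [0, 2/5 - 3*I, 4/5, 0]; row 4: [2/5 + 3*I, 0, 0, 4/5]


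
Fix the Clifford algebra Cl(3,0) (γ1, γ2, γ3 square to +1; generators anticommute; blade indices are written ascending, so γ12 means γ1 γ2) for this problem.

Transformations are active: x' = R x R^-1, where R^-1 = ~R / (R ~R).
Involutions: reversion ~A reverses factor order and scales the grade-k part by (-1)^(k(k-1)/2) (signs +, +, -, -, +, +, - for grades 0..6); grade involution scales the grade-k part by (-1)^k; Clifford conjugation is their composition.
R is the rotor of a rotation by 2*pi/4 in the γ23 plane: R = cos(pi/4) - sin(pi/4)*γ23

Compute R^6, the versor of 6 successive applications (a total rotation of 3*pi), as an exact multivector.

Half-angle bookkeeping: 6 applications in γ23 add up to rotor phase 6*pi/4 = 3*pi/2, so R^6 = cos(3*pi/2) - sin(3*pi/2)*γ23.
cos(3*pi/2) = 0 and sin(3*pi/2) = -1, so R^6 = γ23. The net rotation is 1*pi (after discarding 1 full turn, each of which contributes a factor -1 to the rotor); the rotor keeps the half-angle phase exactly.
Answer: γ23


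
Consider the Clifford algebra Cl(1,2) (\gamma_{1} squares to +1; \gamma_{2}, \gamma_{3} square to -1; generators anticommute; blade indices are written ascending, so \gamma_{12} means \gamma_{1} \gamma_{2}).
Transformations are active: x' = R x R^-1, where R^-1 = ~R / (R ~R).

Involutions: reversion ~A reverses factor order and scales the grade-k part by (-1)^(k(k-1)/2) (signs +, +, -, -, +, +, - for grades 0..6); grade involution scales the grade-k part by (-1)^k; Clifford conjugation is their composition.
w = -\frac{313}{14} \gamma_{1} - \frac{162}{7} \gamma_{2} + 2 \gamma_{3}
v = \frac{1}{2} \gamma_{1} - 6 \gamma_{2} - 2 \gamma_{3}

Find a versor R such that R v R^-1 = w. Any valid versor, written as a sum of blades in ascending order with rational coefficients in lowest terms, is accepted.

Why this works: both vectors square to -\frac{159}{4}, so q(v) = q(w) and R = v + w = -\frac{153}{7} \gamma_{1} - \frac{204}{7} \gamma_{2} carries v to w — its own direction survives, the complement (v - w)/2 flips.
Answer: -\frac{153}{7} \gamma_{1} - \frac{204}{7} \gamma_{2}


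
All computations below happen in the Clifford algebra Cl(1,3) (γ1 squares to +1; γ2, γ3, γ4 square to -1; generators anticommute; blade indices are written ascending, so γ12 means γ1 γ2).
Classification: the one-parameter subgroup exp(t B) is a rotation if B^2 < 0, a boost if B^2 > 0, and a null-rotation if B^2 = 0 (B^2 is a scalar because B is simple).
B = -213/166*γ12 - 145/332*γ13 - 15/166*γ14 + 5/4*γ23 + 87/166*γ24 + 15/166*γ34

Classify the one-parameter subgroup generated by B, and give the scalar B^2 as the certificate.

B^2 term by term: the squares give (-213/166)^2*(γ12)^2 + (-145/332)^2*(γ13)^2 + (-15/166)^2*(γ14)^2 + (5/4)^2*(γ23)^2 + (87/166)^2*(γ24)^2 + (15/166)^2*(γ34)^2 = 45369/27556*(+1) + 21025/110224*(+1) + 225/27556*(+1) + 25/16*(-1) + 7569/27556*(-1) + 225/27556*(-1) = 0 (each basis 2-blade squares to minus the product of its generators' squares); cross terms between blades sharing an index anticommute and cancel; the commuting (index-disjoint) pairs give grade-4 terms 2*c*c'*(blade product), which cancel blade by blade — γ1234: -3195/13778 + 12615/27556 - 75/332 = 0 — confirming B is simple. So B^2 = 0.
Answer: null-rotation, certificate B^2 = 0. Note: conjugating B changes its blade decomposition but never the scalar B^2 = 0, whose sign settles the classification.


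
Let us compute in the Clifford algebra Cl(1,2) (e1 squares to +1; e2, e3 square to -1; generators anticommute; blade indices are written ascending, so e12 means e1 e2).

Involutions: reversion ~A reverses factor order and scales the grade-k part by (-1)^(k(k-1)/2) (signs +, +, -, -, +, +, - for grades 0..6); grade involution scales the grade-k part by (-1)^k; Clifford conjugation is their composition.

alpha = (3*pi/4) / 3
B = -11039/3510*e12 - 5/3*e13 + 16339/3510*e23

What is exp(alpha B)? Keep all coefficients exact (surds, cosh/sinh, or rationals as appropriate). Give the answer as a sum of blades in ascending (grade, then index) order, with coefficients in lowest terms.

B^2 term by term: the squares give (-11039/3510)^2*(e12)^2 + (-5/3)^2*(e13)^2 + (16339/3510)^2*(e23)^2 = 121859521/12320100*(+1) + 25/9*(+1) + 266962921/12320100*(-1) = -9 (each basis 2-blade squares to minus the product of its generators' squares); cross terms between blades sharing an index anticommute and cancel. So B^2 = -9.
B^2 = -9 — since the square is negative, the closed form is circular: l = 3, alpha*l = 3*pi/4, so exp(alpha B) = cos(3*pi/4) + (sin(3*pi/4)/3)*B = -sqrt(2)/2 + (sqrt(2)/6)*B.
Answer: -sqrt(2)/2 - 11039*sqrt(2)/21060*e12 - 5*sqrt(2)/18*e13 + 16339*sqrt(2)/21060*e23


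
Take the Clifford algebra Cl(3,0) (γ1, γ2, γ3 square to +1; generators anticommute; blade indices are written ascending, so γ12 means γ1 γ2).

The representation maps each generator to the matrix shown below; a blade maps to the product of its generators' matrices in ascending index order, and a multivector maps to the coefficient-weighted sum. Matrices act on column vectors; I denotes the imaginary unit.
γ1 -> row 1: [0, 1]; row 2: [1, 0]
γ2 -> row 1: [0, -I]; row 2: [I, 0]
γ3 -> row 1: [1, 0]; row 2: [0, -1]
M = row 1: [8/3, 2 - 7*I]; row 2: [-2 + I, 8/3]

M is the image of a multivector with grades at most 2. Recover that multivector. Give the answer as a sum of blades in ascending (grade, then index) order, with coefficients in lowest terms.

Method: 1, rho(γ1), rho(γ2), rho(γ3) form a trace-orthogonal basis of the 2x2 complex matrices (tr(X Y) = 2 if X = Y, else 0), so M = m0*1 + m1*rho(γ1) + m2*rho(γ2) + m3*rho(γ3) with m0 = tr(M)/2 = 8/3, m1 = tr(M rho(γ1))/2 = -3*I, m2 = tr(M rho(γ2))/2 = 4 + 2*I, m3 = tr(M rho(γ3))/2 = 0.
Multiplying table entries, the bivector images are rho(γ12) = I*rho(γ3), rho(γ13) = -I*rho(γ2), rho(γ23) = I*rho(γ1); with real blade coefficients the real parts of m0..m3 are the coefficients of 1, γ1, γ2, γ3 and the imaginary parts give the bivectors (γ23: Im m1, γ13: -Im m2, γ12: Im m3).
Answer: 8/3 + 4*γ2 - 2*γ13 - 3*γ23


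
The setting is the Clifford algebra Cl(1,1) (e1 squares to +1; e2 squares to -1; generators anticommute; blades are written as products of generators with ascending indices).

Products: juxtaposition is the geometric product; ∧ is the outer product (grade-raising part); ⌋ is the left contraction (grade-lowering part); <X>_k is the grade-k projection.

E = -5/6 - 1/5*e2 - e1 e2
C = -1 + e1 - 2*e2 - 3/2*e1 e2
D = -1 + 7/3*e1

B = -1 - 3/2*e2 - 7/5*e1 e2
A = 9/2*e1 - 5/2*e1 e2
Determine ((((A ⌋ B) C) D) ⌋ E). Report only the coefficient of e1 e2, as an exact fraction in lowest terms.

step 1: 7/2 - 63/10*e2
step 2: -161/10 + 259/20*e1 - 7/10*e2 + 21/20*e1 e2
step 3: 2779/60 - 3031/60*e1 - 7/4*e2 + 7/12*e1 e2
step 4: -14231/360 + 7/4*e1 + 3094/75*e2 - 2779/60*e1 e2
Answer: -2779/60


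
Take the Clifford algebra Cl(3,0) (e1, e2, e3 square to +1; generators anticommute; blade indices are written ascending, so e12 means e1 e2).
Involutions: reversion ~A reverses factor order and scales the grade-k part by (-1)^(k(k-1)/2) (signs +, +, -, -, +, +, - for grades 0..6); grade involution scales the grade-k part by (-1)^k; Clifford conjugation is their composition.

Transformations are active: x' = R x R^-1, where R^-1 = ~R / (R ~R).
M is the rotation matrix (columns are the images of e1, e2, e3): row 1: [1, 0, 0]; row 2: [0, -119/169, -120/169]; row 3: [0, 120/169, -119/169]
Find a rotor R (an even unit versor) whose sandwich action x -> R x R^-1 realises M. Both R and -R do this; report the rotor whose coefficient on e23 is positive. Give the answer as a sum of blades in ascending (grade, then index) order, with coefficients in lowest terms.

Method: write R = a + b12*e12 + b13*e13 + b23*e23 with a^2 + b12^2 + b13^2 + b23^2 = 1 (so R^-1 = ~R). Expanding the columns R e_j ~R gives tr M = 4a^2 - 1 and, from the antisymmetric part, M21 - M12 = -4a*b12, M13 - M31 = 4a*b13, M32 - M23 = -4a*b23.
Here tr M = -69/169, so a^2 = (1 + tr M)/4 = 25/169 and a = ±5/13. Taking a = 5/13: M21 - M12 = 0, M13 - M31 = 0, M32 - M23 = 240/169, giving b12 = 0, b13 = 0, b23 = -12/13, i.e. R = 5/13 - 12/13*e23.
Its e23 coefficient is negative, so report the other preimage -R.
Answer: -5/13 + 12/13*e23. Why the constraint matters: R and -R act identically through the sandwich — M has trace -69/169 either way — so only the sign condition on e23 picks one of the two preimages.


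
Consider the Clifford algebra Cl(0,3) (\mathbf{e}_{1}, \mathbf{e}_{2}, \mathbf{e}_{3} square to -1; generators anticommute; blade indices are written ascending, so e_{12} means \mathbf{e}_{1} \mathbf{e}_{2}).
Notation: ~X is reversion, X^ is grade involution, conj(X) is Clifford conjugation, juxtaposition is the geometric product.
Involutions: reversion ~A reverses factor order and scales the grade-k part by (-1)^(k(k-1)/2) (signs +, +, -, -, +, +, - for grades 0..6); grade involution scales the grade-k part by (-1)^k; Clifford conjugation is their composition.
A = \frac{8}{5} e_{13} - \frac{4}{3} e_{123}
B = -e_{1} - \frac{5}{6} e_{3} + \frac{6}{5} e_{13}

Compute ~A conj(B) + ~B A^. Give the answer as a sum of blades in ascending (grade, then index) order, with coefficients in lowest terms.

first term: -\frac{48}{25} + \frac{4}{3} e_{1} - \frac{8}{5} e_{2} - \frac{8}{5} e_{3} - \frac{10}{9} e_{12} - \frac{4}{3} e_{23}
second term: \frac{48}{25} - \frac{4}{3} e_{1} - \frac{8}{5} e_{2} + \frac{8}{5} e_{3} + \frac{10}{9} e_{12} + \frac{4}{3} e_{23}
Answer: -\frac{16}{5} e_{2}


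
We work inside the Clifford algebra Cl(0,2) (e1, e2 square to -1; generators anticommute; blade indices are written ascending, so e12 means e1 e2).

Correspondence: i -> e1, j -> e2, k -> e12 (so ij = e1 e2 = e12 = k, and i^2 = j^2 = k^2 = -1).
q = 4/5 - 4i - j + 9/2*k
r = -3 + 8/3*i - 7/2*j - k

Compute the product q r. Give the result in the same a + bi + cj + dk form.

In blades: q = 4/5 - 4*e1 - e2 + 9/2*e12, r = -3 + 8/3*e1 - 7/2*e2 - e12.
Distribute q over r term by term (generator squares from the signature, products reordered to ascending indices): (4/5)*r = -12/5 + 32/15*e1 - 14/5*e2 - 4/5*e12; (-4*e1)*r = 32/3 + 12*e1 - 4*e2 + 14*e12; (-e2)*r = -7/2 + e1 + 3*e2 + 8/3*e12; (9/2*e12)*r = 9/2 + 63/4*e1 + 12*e2 - 27/2*e12.
Sum: 139/15 + 1853/60*e1 + 41/5*e2 + 71/30*e12; translating back through the correspondence:
Answer: 139/15 + 1853/60*i + 41/5*j + 71/30*k


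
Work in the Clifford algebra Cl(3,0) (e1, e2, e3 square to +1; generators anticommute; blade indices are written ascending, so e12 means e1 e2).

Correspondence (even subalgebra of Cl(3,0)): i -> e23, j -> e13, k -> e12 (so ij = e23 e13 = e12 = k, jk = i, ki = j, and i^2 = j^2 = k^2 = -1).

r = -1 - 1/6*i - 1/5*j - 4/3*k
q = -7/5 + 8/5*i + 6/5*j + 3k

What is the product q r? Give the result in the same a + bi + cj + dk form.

In blades: q = -7/5 + 3*e12 + 6/5*e13 + 8/5*e23, r = -1 - 4/3*e12 - 1/5*e13 - 1/6*e23.
Distribute q over r term by term (generator squares from the signature, products reordered to ascending indices): (-7/5)*r = 7/5 + 28/15*e12 + 7/25*e13 + 7/30*e23; (3*e12)*r = 4 - 3*e12 - 1/2*e13 + 3/5*e23; (6/5*e13)*r = 6/25 + 1/5*e12 - 6/5*e13 - 8/5*e23; (8/5*e23)*r = 4/15 - 8/25*e12 + 32/15*e13 - 8/5*e23.
Sum: 443/75 - 94/75*e12 + 107/150*e13 - 71/30*e23; translating back through the correspondence:
Answer: 443/75 - 71/30*i + 107/150*j - 94/75*k


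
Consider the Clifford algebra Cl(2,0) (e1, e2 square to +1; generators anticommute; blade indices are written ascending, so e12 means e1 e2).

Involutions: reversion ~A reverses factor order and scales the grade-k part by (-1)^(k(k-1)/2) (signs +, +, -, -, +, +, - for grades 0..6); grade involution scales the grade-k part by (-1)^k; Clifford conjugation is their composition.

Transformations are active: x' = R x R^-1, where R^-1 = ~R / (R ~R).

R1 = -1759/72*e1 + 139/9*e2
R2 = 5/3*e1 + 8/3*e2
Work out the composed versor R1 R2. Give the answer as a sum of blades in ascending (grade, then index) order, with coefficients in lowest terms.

Distribute over the terms of R1 (each basis-blade product reordered to ascending indices, repeated generators contracted through their squares):
(-1759/72*e1) R2 = -8795/216 - 1759/27*e12
(139/9*e2) R2 = 1112/27 - 695/27*e12
Summing the partial products and collecting blades:
Answer: 101/216 - 818/9*e12


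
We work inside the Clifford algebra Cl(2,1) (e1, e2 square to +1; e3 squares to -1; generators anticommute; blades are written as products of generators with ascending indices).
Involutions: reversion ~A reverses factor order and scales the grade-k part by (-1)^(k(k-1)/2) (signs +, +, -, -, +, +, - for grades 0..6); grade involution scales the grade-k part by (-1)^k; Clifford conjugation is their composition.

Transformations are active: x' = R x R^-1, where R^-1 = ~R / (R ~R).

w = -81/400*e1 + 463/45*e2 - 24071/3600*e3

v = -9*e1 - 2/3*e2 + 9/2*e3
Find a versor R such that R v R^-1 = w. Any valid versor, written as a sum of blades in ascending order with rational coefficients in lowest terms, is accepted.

Key observation: q(v) = q(w) = 2203/36 (sandwiches preserve the norm), so R = v + w = -3681/400*e1 + 433/45*e2 - 7871/3600*e3 works whenever it is invertible — the component of v along it is kept and (v - w)/2 reverses, sending v to w.
Answer: -3681/400*e1 + 433/45*e2 - 7871/3600*e3
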